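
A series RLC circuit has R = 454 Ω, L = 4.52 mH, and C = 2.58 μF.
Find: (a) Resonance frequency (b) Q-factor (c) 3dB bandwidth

Step 1 — Resonance: ω₀ = 1/√(LC) = 1/√(0.00452·2.58e-06) = 9260 rad/s.
Step 2 — f₀ = ω₀/(2π) = 1474 Hz.
Step 3 — Series Q: Q = ω₀L/R = 9260·0.00452/454 = 0.09219.
Step 4 — Bandwidth: Δω = ω₀/Q = 1.004e+05 rad/s; BW = Δω/(2π) = 1.599e+04 Hz.

(a) f₀ = 1474 Hz  (b) Q = 0.09219  (c) BW = 1.599e+04 Hz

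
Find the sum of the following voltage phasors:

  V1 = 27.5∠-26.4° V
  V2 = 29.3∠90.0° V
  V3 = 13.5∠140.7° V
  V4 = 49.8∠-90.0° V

Step 1 — Convert each phasor to rectangular form:
  V1 = 27.5·(cos(-26.4°) + j·sin(-26.4°)) = 24.63 - j12.23 V
  V2 = 29.3·(cos(90.0°) + j·sin(90.0°)) = 0 + j29.3 V
  V3 = 13.5·(cos(140.7°) + j·sin(140.7°)) = -10.45 + j8.551 V
  V4 = 49.8·(cos(-90.0°) + j·sin(-90.0°)) = 0 - j49.8 V
Step 2 — Sum components: V_total = 14.19 - j24.18 V.
Step 3 — Convert to polar: |V_total| = 28.03 V, ∠V_total = -59.6°.

V_total = 28.03∠-59.6° V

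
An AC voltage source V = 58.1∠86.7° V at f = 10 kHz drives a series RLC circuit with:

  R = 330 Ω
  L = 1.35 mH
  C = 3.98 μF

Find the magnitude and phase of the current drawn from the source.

Step 1 — Angular frequency: ω = 2π·f = 2π·1e+04 = 6.283e+04 rad/s.
Step 2 — Component impedances:
  R: Z = R = 330 Ω
  L: Z = jωL = j·6.283e+04·0.00135 = 0 + j84.82 Ω
  C: Z = 1/(jωC) = -j/(ω·C) = 0 - j3.999 Ω
Step 3 — Series combination: Z_total = R + L + C = 330 + j80.82 Ω = 339.8∠13.8° Ω.
Step 4 — Source phasor: V = 58.1∠86.7° V = 3.344 + j58 V.
Step 5 — Ohm's law: I = V / Z_total = (3.344 + j58) / (330 + j80.82) = 0.05017 + j0.1635 A.
Step 6 — Convert to polar: |I| = 0.171 A, ∠I = 72.9°.

I = 0.171∠72.9° A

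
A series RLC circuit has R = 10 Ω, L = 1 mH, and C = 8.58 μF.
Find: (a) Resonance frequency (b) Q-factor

Step 1 — Resonance condition Im(Z)=0 gives ω₀ = 1/√(LC).
Step 2 — ω₀ = 1/√(0.001·8.58e-06) = 1.08e+04 rad/s.
Step 3 — f₀ = ω₀/(2π) = 1718 Hz.
Step 4 — Series Q: Q = ω₀L/R = 1.08e+04·0.001/10 = 1.08.

(a) f₀ = 1718 Hz  (b) Q = 1.08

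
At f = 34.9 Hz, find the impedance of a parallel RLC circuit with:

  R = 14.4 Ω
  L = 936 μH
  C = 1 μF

Step 1 — Angular frequency: ω = 2π·f = 2π·34.9 = 219.3 rad/s.
Step 2 — Component impedances:
  R: Z = R = 14.4 Ω
  L: Z = jωL = j·219.3·0.000936 = 0 + j0.2052 Ω
  C: Z = 1/(jωC) = -j/(ω·C) = 0 - j4560 Ω
Step 3 — Parallel combination: 1/Z_total = 1/R + 1/L + 1/C; Z_total = 0.002925 + j0.2052 Ω = 0.2052∠89.2° Ω.

Z = 0.002925 + j0.2052 Ω = 0.2052∠89.2° Ω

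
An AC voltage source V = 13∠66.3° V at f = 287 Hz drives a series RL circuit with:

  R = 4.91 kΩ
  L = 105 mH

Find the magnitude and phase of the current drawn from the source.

Step 1 — Angular frequency: ω = 2π·f = 2π·287 = 1803 rad/s.
Step 2 — Component impedances:
  R: Z = R = 4910 Ω
  L: Z = jωL = j·1803·0.105 = 0 + j189.3 Ω
Step 3 — Series combination: Z_total = R + L = 4910 + j189.3 Ω = 4914∠2.2° Ω.
Step 4 — Source phasor: V = 13∠66.3° V = 5.225 + j11.9 V.
Step 5 — Ohm's law: I = V / Z_total = (5.225 + j11.9) / (4910 + j189.3) = 0.001156 + j0.00238 A.
Step 6 — Convert to polar: |I| = 0.002646 A, ∠I = 64.1°.

I = 0.002646∠64.1° A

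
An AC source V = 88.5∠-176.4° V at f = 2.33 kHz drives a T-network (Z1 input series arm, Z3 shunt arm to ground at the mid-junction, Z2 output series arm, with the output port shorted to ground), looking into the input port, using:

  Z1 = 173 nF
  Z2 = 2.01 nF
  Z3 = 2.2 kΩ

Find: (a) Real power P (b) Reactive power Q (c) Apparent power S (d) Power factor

Step 1 — Angular frequency: ω = 2π·f = 2π·2330 = 1.464e+04 rad/s.
Step 2 — Component impedances:
  Z1: Z = 1/(jωC) = -j/(ω·C) = 0 - j394.8 Ω
  Z2: Z = 1/(jωC) = -j/(ω·C) = 0 - j3.398e+04 Ω
  Z3: Z = R = 2200 Ω
Step 3 — With the output port shorted to ground, the output series arm Z2 runs from the junction to ground; the shunt arm Z3 also runs from the junction to ground. They appear in parallel: Z3 || Z2 = 2191 - j141.8 Ω.
Step 4 — Series with input arm Z1: Z_in = Z1 + (Z3 || Z2) = 2191 - j536.7 Ω = 2256∠-13.8° Ω.
Step 5 — Source phasor: V = 88.5∠-176.4° V = -88.33 - j5.557 V.
Step 6 — Current: I = V / Z = -0.03745 - j0.01171 A = 0.03924∠-162.6° A.
Step 7 — Complex power: S = V·I* = 3.373 - j0.8262 VA.
Step 8 — Real power: P = Re(S) = 3.373 W.
Step 9 — Reactive power: Q = Im(S) = -0.8262 VAR.
Step 10 — Apparent power: |S| = 3.472 VA.
Step 11 — Power factor: PF = P/|S| = 0.9713 (leading).

(a) P = 3.373 W  (b) Q = -0.8262 VAR  (c) S = 3.472 VA  (d) PF = 0.9713 (leading)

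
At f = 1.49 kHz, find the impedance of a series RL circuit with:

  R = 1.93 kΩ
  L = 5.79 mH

Step 1 — Angular frequency: ω = 2π·f = 2π·1490 = 9362 rad/s.
Step 2 — Component impedances:
  R: Z = R = 1930 Ω
  L: Z = jωL = j·9362·0.00579 = 0 + j54.21 Ω
Step 3 — Series combination: Z_total = R + L = 1930 + j54.21 Ω = 1931∠1.6° Ω.

Z = 1930 + j54.21 Ω = 1931∠1.6° Ω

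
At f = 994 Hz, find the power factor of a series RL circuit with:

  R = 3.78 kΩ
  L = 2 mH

Step 1 — Angular frequency: ω = 2π·f = 2π·994 = 6245 rad/s.
Step 2 — Component impedances:
  R: Z = R = 3780 Ω
  L: Z = jωL = j·6245·0.002 = 0 + j12.49 Ω
Step 3 — Series combination: Z_total = R + L = 3780 + j12.49 Ω = 3780∠0.2° Ω.
Step 4 — Power factor: PF = cos(φ) = Re(Z)/|Z| = 3780/3780 = 1.
Step 5 — Type: Im(Z) = 12.49 ⇒ lagging (phase φ = 0.2°).

PF = 1 (lagging, φ = 0.2°)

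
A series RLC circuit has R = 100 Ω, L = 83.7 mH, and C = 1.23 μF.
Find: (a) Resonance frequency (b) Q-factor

Step 1 — Resonance condition Im(Z)=0 gives ω₀ = 1/√(LC).
Step 2 — ω₀ = 1/√(0.0837·1.23e-06) = 3117 rad/s.
Step 3 — f₀ = ω₀/(2π) = 496 Hz.
Step 4 — Series Q: Q = ω₀L/R = 3117·0.0837/100 = 2.609.

(a) f₀ = 496 Hz  (b) Q = 2.609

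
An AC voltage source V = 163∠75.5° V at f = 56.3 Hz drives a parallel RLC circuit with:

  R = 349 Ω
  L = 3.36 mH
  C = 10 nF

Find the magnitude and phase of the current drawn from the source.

Step 1 — Angular frequency: ω = 2π·f = 2π·56.3 = 353.7 rad/s.
Step 2 — Component impedances:
  R: Z = R = 349 Ω
  L: Z = jωL = j·353.7·0.00336 = 0 + j1.189 Ω
  C: Z = 1/(jωC) = -j/(ω·C) = 0 - j2.827e+05 Ω
Step 3 — Parallel combination: 1/Z_total = 1/R + 1/L + 1/C; Z_total = 0.004048 + j1.189 Ω = 1.189∠89.8° Ω.
Step 4 — Source phasor: V = 163∠75.5° V = 40.81 + j157.8 V.
Step 5 — Ohm's law: I = V / Z_total = (40.81 + j157.8) / (0.004048 + j1.189) = 132.9 - j33.88 A.
Step 6 — Convert to polar: |I| = 137.1 A, ∠I = -14.3°.

I = 137.1∠-14.3° A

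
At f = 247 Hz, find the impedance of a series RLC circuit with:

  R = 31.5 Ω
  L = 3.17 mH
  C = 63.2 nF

Step 1 — Angular frequency: ω = 2π·f = 2π·247 = 1552 rad/s.
Step 2 — Component impedances:
  R: Z = R = 31.5 Ω
  L: Z = jωL = j·1552·0.00317 = 0 + j4.92 Ω
  C: Z = 1/(jωC) = -j/(ω·C) = 0 - j1.02e+04 Ω
Step 3 — Series combination: Z_total = R + L + C = 31.5 - j1.019e+04 Ω = 1.019e+04∠-89.8° Ω.

Z = 31.5 - j1.019e+04 Ω = 1.019e+04∠-89.8° Ω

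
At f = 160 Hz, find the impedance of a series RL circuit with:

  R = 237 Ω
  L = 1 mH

Step 1 — Angular frequency: ω = 2π·f = 2π·160 = 1005 rad/s.
Step 2 — Component impedances:
  R: Z = R = 237 Ω
  L: Z = jωL = j·1005·0.001 = 0 + j1.005 Ω
Step 3 — Series combination: Z_total = R + L = 237 + j1.005 Ω = 237∠0.2° Ω.

Z = 237 + j1.005 Ω = 237∠0.2° Ω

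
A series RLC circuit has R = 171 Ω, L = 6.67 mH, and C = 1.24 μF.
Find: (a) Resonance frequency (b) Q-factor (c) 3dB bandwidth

Step 1 — Resonance condition Im(Z)=0 gives ω₀ = 1/√(LC).
Step 2 — ω₀ = 1/√(0.00667·1.24e-06) = 1.1e+04 rad/s.
Step 3 — f₀ = ω₀/(2π) = 1750 Hz.
Step 4 — Series Q: Q = ω₀L/R = 1.1e+04·0.00667/171 = 0.4289.
Step 5 — 3dB bandwidth: Δω = ω₀/Q = 2.564e+04 rad/s; BW = Δω/(2π) = 4080 Hz.

(a) f₀ = 1750 Hz  (b) Q = 0.4289  (c) BW = 4080 Hz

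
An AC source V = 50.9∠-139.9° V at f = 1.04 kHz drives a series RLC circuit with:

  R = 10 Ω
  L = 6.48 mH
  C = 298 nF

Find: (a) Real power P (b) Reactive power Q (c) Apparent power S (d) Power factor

Step 1 — Angular frequency: ω = 2π·f = 2π·1040 = 6535 rad/s.
Step 2 — Component impedances:
  R: Z = R = 10 Ω
  L: Z = jωL = j·6535·0.00648 = 0 + j42.34 Ω
  C: Z = 1/(jωC) = -j/(ω·C) = 0 - j513.5 Ω
Step 3 — Series combination: Z_total = R + L + C = 10 - j471.2 Ω = 471.3∠-88.8° Ω.
Step 4 — Source phasor: V = 50.9∠-139.9° V = -38.93 - j32.79 V.
Step 5 — Current: I = V / Z = 0.0678 - j0.08407 A = 0.108∠-51.1° A.
Step 6 — Complex power: S = V·I* = 0.1166 - j5.496 VA.
Step 7 — Real power: P = Re(S) = 0.1166 W.
Step 8 — Reactive power: Q = Im(S) = -5.496 VAR.
Step 9 — Apparent power: |S| = 5.497 VA.
Step 10 — Power factor: PF = P/|S| = 0.02122 (leading).

(a) P = 0.1166 W  (b) Q = -5.496 VAR  (c) S = 5.497 VA  (d) PF = 0.02122 (leading)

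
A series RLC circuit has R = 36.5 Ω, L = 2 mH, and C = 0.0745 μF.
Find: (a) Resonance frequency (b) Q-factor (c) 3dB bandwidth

Step 1 — Resonance: ω₀ = 1/√(LC) = 1/√(0.002·7.45e-08) = 8.192e+04 rad/s.
Step 2 — f₀ = ω₀/(2π) = 1.304e+04 Hz.
Step 3 — Series Q: Q = ω₀L/R = 8.192e+04·0.002/36.5 = 4.489.
Step 4 — Bandwidth: Δω = ω₀/Q = 1.825e+04 rad/s; BW = Δω/(2π) = 2905 Hz.

(a) f₀ = 1.304e+04 Hz  (b) Q = 4.489  (c) BW = 2905 Hz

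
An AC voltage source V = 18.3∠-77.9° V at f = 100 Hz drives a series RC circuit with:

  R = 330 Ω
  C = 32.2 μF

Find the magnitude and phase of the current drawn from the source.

Step 1 — Angular frequency: ω = 2π·f = 2π·100 = 628.3 rad/s.
Step 2 — Component impedances:
  R: Z = R = 330 Ω
  C: Z = 1/(jωC) = -j/(ω·C) = 0 - j49.43 Ω
Step 3 — Series combination: Z_total = R + C = 330 - j49.43 Ω = 333.7∠-8.5° Ω.
Step 4 — Source phasor: V = 18.3∠-77.9° V = 3.836 - j17.89 V.
Step 5 — Ohm's law: I = V / Z_total = (3.836 - j17.89) / (330 - j49.43) = 0.01931 - j0.05133 A.
Step 6 — Convert to polar: |I| = 0.05484 A, ∠I = -69.4°.

I = 0.05484∠-69.4° A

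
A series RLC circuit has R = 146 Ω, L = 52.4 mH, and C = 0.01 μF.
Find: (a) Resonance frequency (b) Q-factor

Step 1 — Resonance condition Im(Z)=0 gives ω₀ = 1/√(LC).
Step 2 — ω₀ = 1/√(0.0524·1e-08) = 4.369e+04 rad/s.
Step 3 — f₀ = ω₀/(2π) = 6953 Hz.
Step 4 — Series Q: Q = ω₀L/R = 4.369e+04·0.0524/146 = 15.68.

(a) f₀ = 6953 Hz  (b) Q = 15.68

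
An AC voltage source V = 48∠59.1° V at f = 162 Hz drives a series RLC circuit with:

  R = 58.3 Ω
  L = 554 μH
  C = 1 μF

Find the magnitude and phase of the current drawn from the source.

Step 1 — Angular frequency: ω = 2π·f = 2π·162 = 1018 rad/s.
Step 2 — Component impedances:
  R: Z = R = 58.3 Ω
  L: Z = jωL = j·1018·0.000554 = 0 + j0.5639 Ω
  C: Z = 1/(jωC) = -j/(ω·C) = 0 - j982.4 Ω
Step 3 — Series combination: Z_total = R + L + C = 58.3 - j981.9 Ω = 983.6∠-86.6° Ω.
Step 4 — Source phasor: V = 48∠59.1° V = 24.65 + j41.19 V.
Step 5 — Ohm's law: I = V / Z_total = (24.65 + j41.19) / (58.3 - j981.9) = -0.04031 + j0.0275 A.
Step 6 — Convert to polar: |I| = 0.0488 A, ∠I = 145.7°.

I = 0.0488∠145.7° A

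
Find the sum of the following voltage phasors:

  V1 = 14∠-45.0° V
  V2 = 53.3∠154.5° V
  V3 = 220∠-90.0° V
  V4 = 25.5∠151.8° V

Step 1 — Convert each phasor to rectangular form:
  V1 = 14·(cos(-45.0°) + j·sin(-45.0°)) = 9.899 - j9.899 V
  V2 = 53.3·(cos(154.5°) + j·sin(154.5°)) = -48.11 + j22.95 V
  V3 = 220·(cos(-90.0°) + j·sin(-90.0°)) = 0 - j220 V
  V4 = 25.5·(cos(151.8°) + j·sin(151.8°)) = -22.47 + j12.05 V
Step 2 — Sum components: V_total = -60.68 - j194.9 V.
Step 3 — Convert to polar: |V_total| = 204.1 V, ∠V_total = -107.3°.

V_total = 204.1∠-107.3° V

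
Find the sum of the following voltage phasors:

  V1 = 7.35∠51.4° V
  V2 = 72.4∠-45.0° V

Step 1 — Convert each phasor to rectangular form:
  V1 = 7.35·(cos(51.4°) + j·sin(51.4°)) = 4.586 + j5.744 V
  V2 = 72.4·(cos(-45.0°) + j·sin(-45.0°)) = 51.19 - j51.19 V
Step 2 — Sum components: V_total = 55.78 - j45.45 V.
Step 3 — Convert to polar: |V_total| = 71.95 V, ∠V_total = -39.2°.

V_total = 71.95∠-39.2° V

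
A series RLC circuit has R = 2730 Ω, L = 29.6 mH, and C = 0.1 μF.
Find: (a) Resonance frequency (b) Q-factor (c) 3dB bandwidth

Step 1 — Resonance: ω₀ = 1/√(LC) = 1/√(0.0296·1e-07) = 1.838e+04 rad/s.
Step 2 — f₀ = ω₀/(2π) = 2925 Hz.
Step 3 — Series Q: Q = ω₀L/R = 1.838e+04·0.0296/2730 = 0.1993.
Step 4 — Bandwidth: Δω = ω₀/Q = 9.223e+04 rad/s; BW = Δω/(2π) = 1.468e+04 Hz.

(a) f₀ = 2925 Hz  (b) Q = 0.1993  (c) BW = 1.468e+04 Hz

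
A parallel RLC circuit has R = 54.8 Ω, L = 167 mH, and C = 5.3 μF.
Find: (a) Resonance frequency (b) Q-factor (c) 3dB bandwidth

Step 1 — Resonance: ω₀ = 1/√(LC) = 1/√(0.167·5.3e-06) = 1063 rad/s.
Step 2 — f₀ = ω₀/(2π) = 169.2 Hz.
Step 3 — Parallel Q: Q = R/(ω₀L) = 54.8/(1063·0.167) = 0.3087.
Step 4 — Bandwidth: Δω = ω₀/Q = 3443 rad/s; BW = Δω/(2π) = 548 Hz.

(a) f₀ = 169.2 Hz  (b) Q = 0.3087  (c) BW = 548 Hz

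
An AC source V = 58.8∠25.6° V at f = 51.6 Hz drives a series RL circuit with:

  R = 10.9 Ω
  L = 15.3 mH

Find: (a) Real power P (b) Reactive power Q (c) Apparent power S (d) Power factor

Step 1 — Angular frequency: ω = 2π·f = 2π·51.6 = 324.2 rad/s.
Step 2 — Component impedances:
  R: Z = R = 10.9 Ω
  L: Z = jωL = j·324.2·0.0153 = 0 + j4.96 Ω
Step 3 — Series combination: Z_total = R + L = 10.9 + j4.96 Ω = 11.98∠24.5° Ω.
Step 4 — Source phasor: V = 58.8∠25.6° V = 53.03 + j25.41 V.
Step 5 — Current: I = V / Z = 4.909 + j0.09686 A = 4.91∠1.1° A.
Step 6 — Complex power: S = V·I* = 262.8 + j119.6 VA.
Step 7 — Real power: P = Re(S) = 262.8 W.
Step 8 — Reactive power: Q = Im(S) = 119.6 VAR.
Step 9 — Apparent power: |S| = 288.7 VA.
Step 10 — Power factor: PF = P/|S| = 0.9102 (lagging).

(a) P = 262.8 W  (b) Q = 119.6 VAR  (c) S = 288.7 VA  (d) PF = 0.9102 (lagging)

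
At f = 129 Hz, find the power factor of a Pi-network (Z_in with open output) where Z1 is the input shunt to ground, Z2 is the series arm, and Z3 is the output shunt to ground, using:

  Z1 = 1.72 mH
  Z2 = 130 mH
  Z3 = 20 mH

Step 1 — Angular frequency: ω = 2π·f = 2π·129 = 810.5 rad/s.
Step 2 — Component impedances:
  Z1: Z = jωL = j·810.5·0.00172 = 0 + j1.394 Ω
  Z2: Z = jωL = j·810.5·0.13 = 0 + j105.4 Ω
  Z3: Z = jωL = j·810.5·0.02 = 0 + j16.21 Ω
Step 3 — With open output, the series arm Z2 and the output shunt Z3 appear in series to ground: Z2 + Z3 = 0 + j121.6 Ω.
Step 4 — Parallel with input shunt Z1: Z_in = Z1 || (Z2 + Z3) = 0 + j1.378 Ω = 1.378∠90.0° Ω.
Step 5 — Power factor: PF = cos(φ) = Re(Z)/|Z| = -0/1.378 = -0.
Step 6 — Type: Im(Z) = 1.378 ⇒ lagging (phase φ = 90.0°).

PF = -0 (lagging, φ = 90.0°)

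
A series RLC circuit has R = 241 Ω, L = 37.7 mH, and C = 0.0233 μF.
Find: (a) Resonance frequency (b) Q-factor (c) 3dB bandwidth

Step 1 — Resonance condition Im(Z)=0 gives ω₀ = 1/√(LC).
Step 2 — ω₀ = 1/√(0.0377·2.33e-08) = 3.374e+04 rad/s.
Step 3 — f₀ = ω₀/(2π) = 5370 Hz.
Step 4 — Series Q: Q = ω₀L/R = 3.374e+04·0.0377/241 = 5.278.
Step 5 — 3dB bandwidth: Δω = ω₀/Q = 6393 rad/s; BW = Δω/(2π) = 1017 Hz.

(a) f₀ = 5370 Hz  (b) Q = 5.278  (c) BW = 1017 Hz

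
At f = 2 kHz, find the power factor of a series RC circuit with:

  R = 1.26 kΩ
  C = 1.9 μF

Step 1 — Angular frequency: ω = 2π·f = 2π·2000 = 1.257e+04 rad/s.
Step 2 — Component impedances:
  R: Z = R = 1260 Ω
  C: Z = 1/(jωC) = -j/(ω·C) = 0 - j41.88 Ω
Step 3 — Series combination: Z_total = R + C = 1260 - j41.88 Ω = 1261∠-1.9° Ω.
Step 4 — Power factor: PF = cos(φ) = Re(Z)/|Z| = 1260/1260.7 = 0.9994.
Step 5 — Type: Im(Z) = -41.88 ⇒ leading (phase φ = -1.9°).

PF = 0.9994 (leading, φ = -1.9°)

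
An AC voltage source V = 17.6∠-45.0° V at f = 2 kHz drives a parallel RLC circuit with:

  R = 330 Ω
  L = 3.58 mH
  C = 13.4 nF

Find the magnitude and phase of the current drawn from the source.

Step 1 — Angular frequency: ω = 2π·f = 2π·2000 = 1.257e+04 rad/s.
Step 2 — Component impedances:
  R: Z = R = 330 Ω
  L: Z = jωL = j·1.257e+04·0.00358 = 0 + j44.99 Ω
  C: Z = 1/(jωC) = -j/(ω·C) = 0 - j5939 Ω
Step 3 — Parallel combination: 1/Z_total = 1/R + 1/L + 1/C; Z_total = 6.112 + j44.49 Ω = 44.91∠82.2° Ω.
Step 4 — Source phasor: V = 17.6∠-45.0° V = 12.45 - j12.45 V.
Step 5 — Ohm's law: I = V / Z_total = (12.45 - j12.45) / (6.112 + j44.49) = -0.2368 - j0.3123 A.
Step 6 — Convert to polar: |I| = 0.3919 A, ∠I = -127.2°.

I = 0.3919∠-127.2° A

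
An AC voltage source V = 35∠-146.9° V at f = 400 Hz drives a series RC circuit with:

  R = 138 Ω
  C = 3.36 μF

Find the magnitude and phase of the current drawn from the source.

Step 1 — Angular frequency: ω = 2π·f = 2π·400 = 2513 rad/s.
Step 2 — Component impedances:
  R: Z = R = 138 Ω
  C: Z = 1/(jωC) = -j/(ω·C) = 0 - j118.4 Ω
Step 3 — Series combination: Z_total = R + C = 138 - j118.4 Ω = 181.8∠-40.6° Ω.
Step 4 — Source phasor: V = 35∠-146.9° V = -29.32 - j19.11 V.
Step 5 — Ohm's law: I = V / Z_total = (-29.32 - j19.11) / (138 - j118.4) = -0.05391 - j0.1848 A.
Step 6 — Convert to polar: |I| = 0.1925 A, ∠I = -106.3°.

I = 0.1925∠-106.3° A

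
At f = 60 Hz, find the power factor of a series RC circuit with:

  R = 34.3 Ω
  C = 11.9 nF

Step 1 — Angular frequency: ω = 2π·f = 2π·60 = 377 rad/s.
Step 2 — Component impedances:
  R: Z = R = 34.3 Ω
  C: Z = 1/(jωC) = -j/(ω·C) = 0 - j2.229e+05 Ω
Step 3 — Series combination: Z_total = R + C = 34.3 - j2.229e+05 Ω = 2.229e+05∠-90.0° Ω.
Step 4 — Power factor: PF = cos(φ) = Re(Z)/|Z| = 34.3/2.229e+05 = 0.0001539.
Step 5 — Type: Im(Z) = -2.229e+05 ⇒ leading (phase φ = -90.0°).

PF = 0.0001539 (leading, φ = -90.0°)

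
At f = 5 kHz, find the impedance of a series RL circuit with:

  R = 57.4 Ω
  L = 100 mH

Step 1 — Angular frequency: ω = 2π·f = 2π·5000 = 3.142e+04 rad/s.
Step 2 — Component impedances:
  R: Z = R = 57.4 Ω
  L: Z = jωL = j·3.142e+04·0.1 = 0 + j3142 Ω
Step 3 — Series combination: Z_total = R + L = 57.4 + j3142 Ω = 3142∠89.0° Ω.

Z = 57.4 + j3142 Ω = 3142∠89.0° Ω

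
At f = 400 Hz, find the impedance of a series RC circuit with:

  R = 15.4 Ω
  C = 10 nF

Step 1 — Angular frequency: ω = 2π·f = 2π·400 = 2513 rad/s.
Step 2 — Component impedances:
  R: Z = R = 15.4 Ω
  C: Z = 1/(jωC) = -j/(ω·C) = 0 - j3.979e+04 Ω
Step 3 — Series combination: Z_total = R + C = 15.4 - j3.979e+04 Ω = 3.979e+04∠-90.0° Ω.

Z = 15.4 - j3.979e+04 Ω = 3.979e+04∠-90.0° Ω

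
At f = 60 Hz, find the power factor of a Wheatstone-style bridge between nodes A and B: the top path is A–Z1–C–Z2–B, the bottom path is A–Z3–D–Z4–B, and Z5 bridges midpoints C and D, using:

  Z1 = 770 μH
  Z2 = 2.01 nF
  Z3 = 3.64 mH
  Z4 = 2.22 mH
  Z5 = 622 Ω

Step 1 — Angular frequency: ω = 2π·f = 2π·60 = 377 rad/s.
Step 2 — Component impedances:
  Z1: Z = jωL = j·377·0.00077 = 0 + j0.2903 Ω
  Z2: Z = 1/(jωC) = -j/(ω·C) = 0 - j1.32e+06 Ω
  Z3: Z = jωL = j·377·0.00364 = 0 + j1.372 Ω
  Z4: Z = jωL = j·377·0.00222 = 0 + j0.8369 Ω
  Z5: Z = R = 622 Ω
Step 3 — Bridge requires nodal analysis (the Z5 bridge couples midpoints C and D, so the two paths cannot be reduced to a simple series/parallel combination). Setting node B to ground and injecting 1 A at node A, the 3-node admittance system at A, C, D solves to V_A = Z_AB = 0.003027 + j2.209 Ω = 2.209∠89.9° Ω.
Step 4 — Power factor: PF = cos(φ) = Re(Z)/|Z| = 0.003027/2.209 = 0.00137.
Step 5 — Type: Im(Z) = 2.209 ⇒ lagging (phase φ = 89.9°).

PF = 0.00137 (lagging, φ = 89.9°)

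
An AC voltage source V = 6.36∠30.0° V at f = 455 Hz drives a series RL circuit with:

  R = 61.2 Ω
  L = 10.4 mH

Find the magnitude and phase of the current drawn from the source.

Step 1 — Angular frequency: ω = 2π·f = 2π·455 = 2859 rad/s.
Step 2 — Component impedances:
  R: Z = R = 61.2 Ω
  L: Z = jωL = j·2859·0.0104 = 0 + j29.73 Ω
Step 3 — Series combination: Z_total = R + L = 61.2 + j29.73 Ω = 68.04∠25.9° Ω.
Step 4 — Source phasor: V = 6.36∠30.0° V = 5.508 + j3.18 V.
Step 5 — Ohm's law: I = V / Z_total = (5.508 + j3.18) / (61.2 + j29.73) = 0.09324 + j0.006665 A.
Step 6 — Convert to polar: |I| = 0.09347 A, ∠I = 4.1°.

I = 0.09347∠4.1° A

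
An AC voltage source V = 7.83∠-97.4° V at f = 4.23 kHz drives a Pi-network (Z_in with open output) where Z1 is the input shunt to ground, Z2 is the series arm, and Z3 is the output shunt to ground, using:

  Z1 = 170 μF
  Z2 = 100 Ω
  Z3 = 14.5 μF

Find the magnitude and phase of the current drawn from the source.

Step 1 — Angular frequency: ω = 2π·f = 2π·4230 = 2.658e+04 rad/s.
Step 2 — Component impedances:
  Z1: Z = 1/(jωC) = -j/(ω·C) = 0 - j0.2213 Ω
  Z2: Z = R = 100 Ω
  Z3: Z = 1/(jωC) = -j/(ω·C) = 0 - j2.595 Ω
Step 3 — With open output, the series arm Z2 and the output shunt Z3 appear in series to ground: Z2 + Z3 = 100 - j2.595 Ω.
Step 4 — Parallel with input shunt Z1: Z_in = Z1 || (Z2 + Z3) = 0.0004895 - j0.2213 Ω = 0.2213∠-89.9° Ω.
Step 5 — Source phasor: V = 7.83∠-97.4° V = -1.008 - j7.765 V.
Step 6 — Ohm's law: I = V / Z_total = (-1.008 - j7.765) / (0.0004895 - j0.2213) = 35.08 - j4.634 A.
Step 7 — Convert to polar: |I| = 35.38 A, ∠I = -7.5°.

I = 35.38∠-7.5° A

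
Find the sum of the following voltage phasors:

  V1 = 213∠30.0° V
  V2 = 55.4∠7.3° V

Step 1 — Convert each phasor to rectangular form:
  V1 = 213·(cos(30.0°) + j·sin(30.0°)) = 184.5 + j106.5 V
  V2 = 55.4·(cos(7.3°) + j·sin(7.3°)) = 54.95 + j7.039 V
Step 2 — Sum components: V_total = 239.4 + j113.5 V.
Step 3 — Convert to polar: |V_total| = 265 V, ∠V_total = 25.4°.

V_total = 265∠25.4° V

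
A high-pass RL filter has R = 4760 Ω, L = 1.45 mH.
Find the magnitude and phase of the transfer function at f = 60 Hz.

Step 1 — Angular frequency: ω = 2π·60 = 377 rad/s.
Step 2 — Transfer function: H(jω) = jωL/(R + jωL).
Step 3 — Numerator jωL = j·0.5466; denominator R + jωL = 4760 + j0.5466.
Step 4 — H = 1.319e-08 + j0.0001148.
Step 5 — Magnitude: |H| = 0.0001148 (-78.8 dB); phase: φ = 90.0°.

|H| = 0.0001148 (-78.8 dB), φ = 90.0°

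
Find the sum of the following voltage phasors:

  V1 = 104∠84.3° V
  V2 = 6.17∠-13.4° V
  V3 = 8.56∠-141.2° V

Step 1 — Convert each phasor to rectangular form:
  V1 = 104·(cos(84.3°) + j·sin(84.3°)) = 10.33 + j103.5 V
  V2 = 6.17·(cos(-13.4°) + j·sin(-13.4°)) = 6.002 - j1.43 V
  V3 = 8.56·(cos(-141.2°) + j·sin(-141.2°)) = -6.671 - j5.364 V
Step 2 — Sum components: V_total = 9.66 + j96.69 V.
Step 3 — Convert to polar: |V_total| = 97.17 V, ∠V_total = 84.3°.

V_total = 97.17∠84.3° V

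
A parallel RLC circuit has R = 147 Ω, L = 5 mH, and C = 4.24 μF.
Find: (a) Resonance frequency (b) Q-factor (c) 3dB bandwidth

Step 1 — Resonance: ω₀ = 1/√(LC) = 1/√(0.005·4.24e-06) = 6868 rad/s.
Step 2 — f₀ = ω₀/(2π) = 1093 Hz.
Step 3 — Parallel Q: Q = R/(ω₀L) = 147/(6868·0.005) = 4.281.
Step 4 — Bandwidth: Δω = ω₀/Q = 1604 rad/s; BW = Δω/(2π) = 255.4 Hz.

(a) f₀ = 1093 Hz  (b) Q = 4.281  (c) BW = 255.4 Hz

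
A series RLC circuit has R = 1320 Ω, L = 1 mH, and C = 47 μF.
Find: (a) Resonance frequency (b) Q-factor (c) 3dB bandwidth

Step 1 — Resonance: ω₀ = 1/√(LC) = 1/√(0.001·4.7e-05) = 4613 rad/s.
Step 2 — f₀ = ω₀/(2π) = 734.1 Hz.
Step 3 — Series Q: Q = ω₀L/R = 4613·0.001/1320 = 0.003494.
Step 4 — Bandwidth: Δω = ω₀/Q = 1.32e+06 rad/s; BW = Δω/(2π) = 2.101e+05 Hz.

(a) f₀ = 734.1 Hz  (b) Q = 0.003494  (c) BW = 2.101e+05 Hz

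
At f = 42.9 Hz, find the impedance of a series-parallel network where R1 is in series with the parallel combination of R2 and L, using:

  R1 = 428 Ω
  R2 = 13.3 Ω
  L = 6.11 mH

Step 1 — Angular frequency: ω = 2π·f = 2π·42.9 = 269.5 rad/s.
Step 2 — Component impedances:
  R1: Z = R = 428 Ω
  R2: Z = R = 13.3 Ω
  L: Z = jωL = j·269.5·0.00611 = 0 + j1.647 Ω
Step 3 — Parallel branch: R2 || L = 1/(1/R2 + 1/L) = 0.2009 + j1.622 Ω.
Step 4 — Series with R1: Z_total = R1 + (R2 || L) = 428.2 + j1.622 Ω = 428.2∠0.2° Ω.

Z = 428.2 + j1.622 Ω = 428.2∠0.2° Ω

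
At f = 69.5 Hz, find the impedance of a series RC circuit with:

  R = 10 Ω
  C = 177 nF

Step 1 — Angular frequency: ω = 2π·f = 2π·69.5 = 436.7 rad/s.
Step 2 — Component impedances:
  R: Z = R = 10 Ω
  C: Z = 1/(jωC) = -j/(ω·C) = 0 - j1.294e+04 Ω
Step 3 — Series combination: Z_total = R + C = 10 - j1.294e+04 Ω = 1.294e+04∠-90.0° Ω.

Z = 10 - j1.294e+04 Ω = 1.294e+04∠-90.0° Ω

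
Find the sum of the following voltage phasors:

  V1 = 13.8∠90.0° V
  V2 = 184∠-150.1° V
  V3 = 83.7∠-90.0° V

Step 1 — Convert each phasor to rectangular form:
  V1 = 13.8·(cos(90.0°) + j·sin(90.0°)) = 0 + j13.8 V
  V2 = 184·(cos(-150.1°) + j·sin(-150.1°)) = -159.5 - j91.72 V
  V3 = 83.7·(cos(-90.0°) + j·sin(-90.0°)) = 0 - j83.7 V
Step 2 — Sum components: V_total = -159.5 - j161.6 V.
Step 3 — Convert to polar: |V_total| = 227.1 V, ∠V_total = -134.6°.

V_total = 227.1∠-134.6° V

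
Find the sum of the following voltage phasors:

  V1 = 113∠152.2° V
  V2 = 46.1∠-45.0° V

Step 1 — Convert each phasor to rectangular form:
  V1 = 113·(cos(152.2°) + j·sin(152.2°)) = -99.96 + j52.7 V
  V2 = 46.1·(cos(-45.0°) + j·sin(-45.0°)) = 32.6 - j32.6 V
Step 2 — Sum components: V_total = -67.36 + j20.1 V.
Step 3 — Convert to polar: |V_total| = 70.3 V, ∠V_total = 163.4°.

V_total = 70.3∠163.4° V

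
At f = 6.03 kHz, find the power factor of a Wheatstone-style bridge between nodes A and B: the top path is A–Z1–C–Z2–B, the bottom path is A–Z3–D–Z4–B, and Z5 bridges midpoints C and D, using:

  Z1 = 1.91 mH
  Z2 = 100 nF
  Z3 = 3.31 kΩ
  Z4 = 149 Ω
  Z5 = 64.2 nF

Step 1 — Angular frequency: ω = 2π·f = 2π·6030 = 3.789e+04 rad/s.
Step 2 — Component impedances:
  Z1: Z = jωL = j·3.789e+04·0.00191 = 0 + j72.37 Ω
  Z2: Z = 1/(jωC) = -j/(ω·C) = 0 - j263.9 Ω
  Z3: Z = R = 3310 Ω
  Z4: Z = R = 149 Ω
  Z5: Z = 1/(jωC) = -j/(ω·C) = 0 - j411.1 Ω
Step 3 — Bridge requires nodal analysis (the Z5 bridge couples midpoints C and D, so the two paths cannot be reduced to a simple series/parallel combination). Setting node B to ground and injecting 1 A at node A, the 3-node admittance system at A, C, D solves to V_A = Z_AB = 23.37 - j94.75 Ω = 97.59∠-76.1° Ω.
Step 4 — Power factor: PF = cos(φ) = Re(Z)/|Z| = 23.37/97.59 = 0.2395.
Step 5 — Type: Im(Z) = -94.75 ⇒ leading (phase φ = -76.1°).

PF = 0.2395 (leading, φ = -76.1°)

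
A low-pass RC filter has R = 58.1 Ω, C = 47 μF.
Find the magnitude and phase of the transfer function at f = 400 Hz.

Step 1 — Angular frequency: ω = 2π·400 = 2513 rad/s.
Step 2 — Transfer function: H(jω) = 1/(1 + jωRC).
Step 3 — Denominator: 1 + jωRC = 1 + j·2513·58.1·4.7e-05 = 1 + j6.863.
Step 4 — H = 0.02079 - j0.1427.
Step 5 — Magnitude: |H| = 0.1442 (-16.8 dB); phase: φ = -81.7°.

|H| = 0.1442 (-16.8 dB), φ = -81.7°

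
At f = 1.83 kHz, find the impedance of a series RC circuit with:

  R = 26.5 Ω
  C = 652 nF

Step 1 — Angular frequency: ω = 2π·f = 2π·1830 = 1.15e+04 rad/s.
Step 2 — Component impedances:
  R: Z = R = 26.5 Ω
  C: Z = 1/(jωC) = -j/(ω·C) = 0 - j133.4 Ω
Step 3 — Series combination: Z_total = R + C = 26.5 - j133.4 Ω = 136∠-78.8° Ω.

Z = 26.5 - j133.4 Ω = 136∠-78.8° Ω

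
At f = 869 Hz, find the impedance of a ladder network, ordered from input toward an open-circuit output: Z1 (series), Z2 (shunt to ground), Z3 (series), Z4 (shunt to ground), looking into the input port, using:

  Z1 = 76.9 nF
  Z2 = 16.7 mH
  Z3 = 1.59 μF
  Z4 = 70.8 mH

Step 1 — Angular frequency: ω = 2π·f = 2π·869 = 5460 rad/s.
Step 2 — Component impedances:
  Z1: Z = 1/(jωC) = -j/(ω·C) = 0 - j2382 Ω
  Z2: Z = jωL = j·5460·0.0167 = 0 + j91.18 Ω
  Z3: Z = 1/(jωC) = -j/(ω·C) = 0 - j115.2 Ω
  Z4: Z = jωL = j·5460·0.0708 = 0 + j386.6 Ω
Step 3 — Ladder network (open output): work backward from the far end, alternating series and parallel combinations. Z_in = 0 - j2313 Ω = 2313∠-90.0° Ω.

Z = 0 - j2313 Ω = 2313∠-90.0° Ω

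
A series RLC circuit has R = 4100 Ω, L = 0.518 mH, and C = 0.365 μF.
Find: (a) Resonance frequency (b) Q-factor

Step 1 — Resonance condition Im(Z)=0 gives ω₀ = 1/√(LC).
Step 2 — ω₀ = 1/√(0.000518·3.65e-07) = 7.273e+04 rad/s.
Step 3 — f₀ = ω₀/(2π) = 1.157e+04 Hz.
Step 4 — Series Q: Q = ω₀L/R = 7.273e+04·0.000518/4100 = 0.009188.

(a) f₀ = 1.157e+04 Hz  (b) Q = 0.009188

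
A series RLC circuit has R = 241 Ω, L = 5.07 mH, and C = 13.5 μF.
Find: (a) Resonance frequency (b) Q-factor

Step 1 — Resonance condition Im(Z)=0 gives ω₀ = 1/√(LC).
Step 2 — ω₀ = 1/√(0.00507·1.35e-05) = 3822 rad/s.
Step 3 — f₀ = ω₀/(2π) = 608.3 Hz.
Step 4 — Series Q: Q = ω₀L/R = 3822·0.00507/241 = 0.08041.

(a) f₀ = 608.3 Hz  (b) Q = 0.08041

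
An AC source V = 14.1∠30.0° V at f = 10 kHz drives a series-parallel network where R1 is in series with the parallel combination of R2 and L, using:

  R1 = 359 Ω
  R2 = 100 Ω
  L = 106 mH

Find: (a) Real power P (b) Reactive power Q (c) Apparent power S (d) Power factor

Step 1 — Angular frequency: ω = 2π·f = 2π·1e+04 = 6.283e+04 rad/s.
Step 2 — Component impedances:
  R1: Z = R = 359 Ω
  R2: Z = R = 100 Ω
  L: Z = jωL = j·6.283e+04·0.106 = 0 + j6660 Ω
Step 3 — Parallel branch: R2 || L = 1/(1/R2 + 1/L) = 99.98 + j1.501 Ω.
Step 4 — Series with R1: Z_total = R1 + (R2 || L) = 459 + j1.501 Ω = 459∠0.2° Ω.
Step 5 — Source phasor: V = 14.1∠30.0° V = 12.21 + j7.05 V.
Step 6 — Current: I = V / Z = 0.02665 + j0.01527 A = 0.03072∠29.8° A.
Step 7 — Complex power: S = V·I* = 0.4332 + j0.001417 VA.
Step 8 — Real power: P = Re(S) = 0.4332 W.
Step 9 — Reactive power: Q = Im(S) = 0.001417 VAR.
Step 10 — Apparent power: |S| = 0.4332 VA.
Step 11 — Power factor: PF = P/|S| = 1 (lagging).

(a) P = 0.4332 W  (b) Q = 0.001417 VAR  (c) S = 0.4332 VA  (d) PF = 1 (lagging)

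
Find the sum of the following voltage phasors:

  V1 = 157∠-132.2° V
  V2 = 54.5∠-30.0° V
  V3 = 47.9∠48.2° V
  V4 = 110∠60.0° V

Step 1 — Convert each phasor to rectangular form:
  V1 = 157·(cos(-132.2°) + j·sin(-132.2°)) = -105.5 - j116.3 V
  V2 = 54.5·(cos(-30.0°) + j·sin(-30.0°)) = 47.2 - j27.25 V
  V3 = 47.9·(cos(48.2°) + j·sin(48.2°)) = 31.93 + j35.71 V
  V4 = 110·(cos(60.0°) + j·sin(60.0°)) = 55 + j95.26 V
Step 2 — Sum components: V_total = 28.67 - j12.59 V.
Step 3 — Convert to polar: |V_total| = 31.31 V, ∠V_total = -23.7°.

V_total = 31.31∠-23.7° V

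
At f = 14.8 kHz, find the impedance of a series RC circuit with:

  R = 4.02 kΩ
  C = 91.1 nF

Step 1 — Angular frequency: ω = 2π·f = 2π·1.48e+04 = 9.299e+04 rad/s.
Step 2 — Component impedances:
  R: Z = R = 4020 Ω
  C: Z = 1/(jωC) = -j/(ω·C) = 0 - j118 Ω
Step 3 — Series combination: Z_total = R + C = 4020 - j118 Ω = 4022∠-1.7° Ω.

Z = 4020 - j118 Ω = 4022∠-1.7° Ω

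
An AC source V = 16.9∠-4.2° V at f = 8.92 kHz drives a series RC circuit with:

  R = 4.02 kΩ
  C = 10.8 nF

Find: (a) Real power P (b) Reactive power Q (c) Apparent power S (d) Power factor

Step 1 — Angular frequency: ω = 2π·f = 2π·8920 = 5.605e+04 rad/s.
Step 2 — Component impedances:
  R: Z = R = 4020 Ω
  C: Z = 1/(jωC) = -j/(ω·C) = 0 - j1652 Ω
Step 3 — Series combination: Z_total = R + C = 4020 - j1652 Ω = 4346∠-22.3° Ω.
Step 4 — Source phasor: V = 16.9∠-4.2° V = 16.85 - j1.238 V.
Step 5 — Current: I = V / Z = 0.003695 + j0.001211 A = 0.003888∠18.1° A.
Step 6 — Complex power: S = V·I* = 0.06078 - j0.02498 VA.
Step 7 — Real power: P = Re(S) = 0.06078 W.
Step 8 — Reactive power: Q = Im(S) = -0.02498 VAR.
Step 9 — Apparent power: |S| = 0.06571 VA.
Step 10 — Power factor: PF = P/|S| = 0.9249 (leading).

(a) P = 0.06078 W  (b) Q = -0.02498 VAR  (c) S = 0.06571 VA  (d) PF = 0.9249 (leading)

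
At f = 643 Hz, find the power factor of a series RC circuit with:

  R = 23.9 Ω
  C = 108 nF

Step 1 — Angular frequency: ω = 2π·f = 2π·643 = 4040 rad/s.
Step 2 — Component impedances:
  R: Z = R = 23.9 Ω
  C: Z = 1/(jωC) = -j/(ω·C) = 0 - j2292 Ω
Step 3 — Series combination: Z_total = R + C = 23.9 - j2292 Ω = 2292∠-89.4° Ω.
Step 4 — Power factor: PF = cos(φ) = Re(Z)/|Z| = 23.9/2292 = 0.01043.
Step 5 — Type: Im(Z) = -2292 ⇒ leading (phase φ = -89.4°).

PF = 0.01043 (leading, φ = -89.4°)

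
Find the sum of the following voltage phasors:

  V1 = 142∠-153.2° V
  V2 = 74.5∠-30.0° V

Step 1 — Convert each phasor to rectangular form:
  V1 = 142·(cos(-153.2°) + j·sin(-153.2°)) = -126.7 - j64.02 V
  V2 = 74.5·(cos(-30.0°) + j·sin(-30.0°)) = 64.52 - j37.25 V
Step 2 — Sum components: V_total = -62.23 - j101.3 V.
Step 3 — Convert to polar: |V_total| = 118.9 V, ∠V_total = -121.6°.

V_total = 118.9∠-121.6° V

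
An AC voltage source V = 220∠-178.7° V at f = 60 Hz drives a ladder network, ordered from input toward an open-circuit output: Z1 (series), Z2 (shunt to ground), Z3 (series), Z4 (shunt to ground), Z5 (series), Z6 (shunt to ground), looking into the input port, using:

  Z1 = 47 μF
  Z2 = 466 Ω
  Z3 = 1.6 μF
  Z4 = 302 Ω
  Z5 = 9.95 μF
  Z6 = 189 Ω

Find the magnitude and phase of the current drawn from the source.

Step 1 — Angular frequency: ω = 2π·f = 2π·60 = 377 rad/s.
Step 2 — Component impedances:
  Z1: Z = 1/(jωC) = -j/(ω·C) = 0 - j56.44 Ω
  Z2: Z = R = 466 Ω
  Z3: Z = 1/(jωC) = -j/(ω·C) = 0 - j1658 Ω
  Z4: Z = R = 302 Ω
  Z5: Z = 1/(jωC) = -j/(ω·C) = 0 - j266.6 Ω
  Z6: Z = R = 189 Ω
Step 3 — Ladder network (open output): work backward from the far end, alternating series and parallel combinations. Z_in = 426.1 - j167.2 Ω = 457.8∠-21.4° Ω.
Step 4 — Source phasor: V = 220∠-178.7° V = -219.9 - j4.991 V.
Step 5 — Ohm's law: I = V / Z_total = (-219.9 - j4.991) / (426.1 - j167.2) = -0.4433 - j0.1856 A.
Step 6 — Convert to polar: |I| = 0.4806 A, ∠I = -157.3°.

I = 0.4806∠-157.3° A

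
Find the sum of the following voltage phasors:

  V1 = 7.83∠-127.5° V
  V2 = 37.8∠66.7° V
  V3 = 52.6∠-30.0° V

Step 1 — Convert each phasor to rectangular form:
  V1 = 7.83·(cos(-127.5°) + j·sin(-127.5°)) = -4.767 - j6.212 V
  V2 = 37.8·(cos(66.7°) + j·sin(66.7°)) = 14.95 + j34.72 V
  V3 = 52.6·(cos(-30.0°) + j·sin(-30.0°)) = 45.55 - j26.3 V
Step 2 — Sum components: V_total = 55.74 + j2.205 V.
Step 3 — Convert to polar: |V_total| = 55.78 V, ∠V_total = 2.3°.

V_total = 55.78∠2.3° V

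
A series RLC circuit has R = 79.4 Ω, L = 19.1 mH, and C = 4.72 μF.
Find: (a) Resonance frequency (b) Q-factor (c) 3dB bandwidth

Step 1 — Resonance: ω₀ = 1/√(LC) = 1/√(0.0191·4.72e-06) = 3331 rad/s.
Step 2 — f₀ = ω₀/(2π) = 530.1 Hz.
Step 3 — Series Q: Q = ω₀L/R = 3331·0.0191/79.4 = 0.8012.
Step 4 — Bandwidth: Δω = ω₀/Q = 4157 rad/s; BW = Δω/(2π) = 661.6 Hz.

(a) f₀ = 530.1 Hz  (b) Q = 0.8012  (c) BW = 661.6 Hz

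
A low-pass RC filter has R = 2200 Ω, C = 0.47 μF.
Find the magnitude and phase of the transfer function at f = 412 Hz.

Step 1 — Angular frequency: ω = 2π·412 = 2589 rad/s.
Step 2 — Transfer function: H(jω) = 1/(1 + jωRC).
Step 3 — Denominator: 1 + jωRC = 1 + j·2589·2200·4.7e-07 = 1 + j2.677.
Step 4 — H = 0.1225 - j0.3278.
Step 5 — Magnitude: |H| = 0.35 (-9.1 dB); phase: φ = -69.5°.

|H| = 0.35 (-9.1 dB), φ = -69.5°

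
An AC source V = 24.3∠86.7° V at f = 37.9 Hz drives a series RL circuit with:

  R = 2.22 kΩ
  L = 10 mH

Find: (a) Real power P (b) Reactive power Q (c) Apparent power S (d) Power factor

Step 1 — Angular frequency: ω = 2π·f = 2π·37.9 = 238.1 rad/s.
Step 2 — Component impedances:
  R: Z = R = 2220 Ω
  L: Z = jωL = j·238.1·0.01 = 0 + j2.381 Ω
Step 3 — Series combination: Z_total = R + L = 2220 + j2.381 Ω = 2220∠0.1° Ω.
Step 4 — Source phasor: V = 24.3∠86.7° V = 1.399 + j24.26 V.
Step 5 — Current: I = V / Z = 0.0006418 + j0.01093 A = 0.01095∠86.6° A.
Step 6 — Complex power: S = V·I* = 0.266 + j0.0002853 VA.
Step 7 — Real power: P = Re(S) = 0.266 W.
Step 8 — Reactive power: Q = Im(S) = 0.0002853 VAR.
Step 9 — Apparent power: |S| = 0.266 VA.
Step 10 — Power factor: PF = P/|S| = 1 (lagging).

(a) P = 0.266 W  (b) Q = 0.0002853 VAR  (c) S = 0.266 VA  (d) PF = 1 (lagging)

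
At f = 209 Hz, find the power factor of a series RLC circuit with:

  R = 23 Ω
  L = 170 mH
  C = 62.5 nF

Step 1 — Angular frequency: ω = 2π·f = 2π·209 = 1313 rad/s.
Step 2 — Component impedances:
  R: Z = R = 23 Ω
  L: Z = jωL = j·1313·0.17 = 0 + j223.2 Ω
  C: Z = 1/(jωC) = -j/(ω·C) = 0 - j1.218e+04 Ω
Step 3 — Series combination: Z_total = R + L + C = 23 - j1.196e+04 Ω = 1.196e+04∠-89.9° Ω.
Step 4 — Power factor: PF = cos(φ) = Re(Z)/|Z| = 23/1.196e+04 = 0.001923.
Step 5 — Type: Im(Z) = -1.196e+04 ⇒ leading (phase φ = -89.9°).

PF = 0.001923 (leading, φ = -89.9°)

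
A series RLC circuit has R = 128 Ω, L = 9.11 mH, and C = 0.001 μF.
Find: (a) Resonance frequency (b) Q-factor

Step 1 — Resonance condition Im(Z)=0 gives ω₀ = 1/√(LC).
Step 2 — ω₀ = 1/√(0.00911·1e-09) = 3.313e+05 rad/s.
Step 3 — f₀ = ω₀/(2π) = 5.273e+04 Hz.
Step 4 — Series Q: Q = ω₀L/R = 3.313e+05·0.00911/128 = 23.58.

(a) f₀ = 5.273e+04 Hz  (b) Q = 23.58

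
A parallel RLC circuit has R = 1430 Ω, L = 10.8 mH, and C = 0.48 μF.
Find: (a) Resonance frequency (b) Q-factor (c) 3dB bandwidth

Step 1 — Resonance: ω₀ = 1/√(LC) = 1/√(0.0108·4.8e-07) = 1.389e+04 rad/s.
Step 2 — f₀ = ω₀/(2π) = 2210 Hz.
Step 3 — Parallel Q: Q = R/(ω₀L) = 1430/(1.389e+04·0.0108) = 9.533.
Step 4 — Bandwidth: Δω = ω₀/Q = 1457 rad/s; BW = Δω/(2π) = 231.9 Hz.

(a) f₀ = 2210 Hz  (b) Q = 9.533  (c) BW = 231.9 Hz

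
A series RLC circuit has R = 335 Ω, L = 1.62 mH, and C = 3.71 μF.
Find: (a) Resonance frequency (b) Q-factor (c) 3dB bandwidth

Step 1 — Resonance: ω₀ = 1/√(LC) = 1/√(0.00162·3.71e-06) = 1.29e+04 rad/s.
Step 2 — f₀ = ω₀/(2π) = 2053 Hz.
Step 3 — Series Q: Q = ω₀L/R = 1.29e+04·0.00162/335 = 0.06238.
Step 4 — Bandwidth: Δω = ω₀/Q = 2.068e+05 rad/s; BW = Δω/(2π) = 3.291e+04 Hz.

(a) f₀ = 2053 Hz  (b) Q = 0.06238  (c) BW = 3.291e+04 Hz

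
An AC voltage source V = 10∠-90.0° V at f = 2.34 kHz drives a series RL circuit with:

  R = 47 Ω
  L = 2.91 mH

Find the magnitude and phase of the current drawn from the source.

Step 1 — Angular frequency: ω = 2π·f = 2π·2340 = 1.47e+04 rad/s.
Step 2 — Component impedances:
  R: Z = R = 47 Ω
  L: Z = jωL = j·1.47e+04·0.00291 = 0 + j42.78 Ω
Step 3 — Series combination: Z_total = R + L = 47 + j42.78 Ω = 63.56∠42.3° Ω.
Step 4 — Source phasor: V = 10∠-90.0° V = 0 - j10 V.
Step 5 — Ohm's law: I = V / Z_total = (0 - j10) / (47 + j42.78) = -0.1059 - j0.1164 A.
Step 6 — Convert to polar: |I| = 0.1573 A, ∠I = -132.3°.

I = 0.1573∠-132.3° A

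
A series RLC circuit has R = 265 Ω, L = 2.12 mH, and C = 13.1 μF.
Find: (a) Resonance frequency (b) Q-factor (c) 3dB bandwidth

Step 1 — Resonance condition Im(Z)=0 gives ω₀ = 1/√(LC).
Step 2 — ω₀ = 1/√(0.00212·1.31e-05) = 6001 rad/s.
Step 3 — f₀ = ω₀/(2π) = 955 Hz.
Step 4 — Series Q: Q = ω₀L/R = 6001·0.00212/265 = 0.048.
Step 5 — 3dB bandwidth: Δω = ω₀/Q = 1.25e+05 rad/s; BW = Δω/(2π) = 1.989e+04 Hz.

(a) f₀ = 955 Hz  (b) Q = 0.048  (c) BW = 1.989e+04 Hz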